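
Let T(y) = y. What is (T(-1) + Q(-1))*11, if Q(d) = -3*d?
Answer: 22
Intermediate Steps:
(T(-1) + Q(-1))*11 = (-1 - 3*(-1))*11 = (-1 + 3)*11 = 2*11 = 22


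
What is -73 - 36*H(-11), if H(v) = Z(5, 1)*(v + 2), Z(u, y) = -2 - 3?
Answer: -1693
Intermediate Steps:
Z(u, y) = -5
H(v) = -10 - 5*v (H(v) = -5*(v + 2) = -5*(2 + v) = -10 - 5*v)
-73 - 36*H(-11) = -73 - 36*(-10 - 5*(-11)) = -73 - 36*(-10 + 55) = -73 - 36*45 = -73 - 1620 = -1693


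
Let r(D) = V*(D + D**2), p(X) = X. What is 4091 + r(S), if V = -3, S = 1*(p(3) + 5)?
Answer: 3875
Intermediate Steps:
S = 8 (S = 1*(3 + 5) = 1*8 = 8)
r(D) = -3*D - 3*D**2 (r(D) = -3*(D + D**2) = -3*D - 3*D**2)
4091 + r(S) = 4091 - 3*8*(1 + 8) = 4091 - 3*8*9 = 4091 - 216 = 3875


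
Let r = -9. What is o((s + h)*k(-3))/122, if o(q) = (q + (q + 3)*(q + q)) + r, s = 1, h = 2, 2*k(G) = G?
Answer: 0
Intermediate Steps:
k(G) = G/2
o(q) = -9 + q + 2*q*(3 + q) (o(q) = (q + (q + 3)*(q + q)) - 9 = (q + (3 + q)*(2*q)) - 9 = (q + 2*q*(3 + q)) - 9 = -9 + q + 2*q*(3 + q))
o((s + h)*k(-3))/122 = (-9 + 2*((1 + 2)*((1/2)*(-3)))**2 + 7*((1 + 2)*((1/2)*(-3))))/122 = (-9 + 2*(3*(-3/2))**2 + 7*(3*(-3/2)))*(1/122) = (-9 + 2*(-9/2)**2 + 7*(-9/2))*(1/122) = (-9 + 2*(81/4) - 63/2)*(1/122) = (-9 + 81/2 - 63/2)*(1/122) = 0*(1/122) = 0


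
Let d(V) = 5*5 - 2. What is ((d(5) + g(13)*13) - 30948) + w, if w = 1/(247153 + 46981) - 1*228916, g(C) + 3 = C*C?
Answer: -75793331521/294134 ≈ -2.5768e+5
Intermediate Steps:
g(C) = -3 + C² (g(C) = -3 + C*C = -3 + C²)
d(V) = 23 (d(V) = 25 - 2 = 23)
w = -67331978743/294134 (w = 1/294134 - 228916 = -67331978743/294134 ≈ -2.2892e+5)
((d(5) + g(13)*13) - 30948) + w = ((23 + (-3 + 13²)*13) - 30948) - 67331978743/294134 = ((23 + (-3 + 169)*13) - 30948) - 67331978743/294134 = ((23 + 166*13) - 30948) - 67331978743/294134 = ((23 + 2158) - 30948) - 67331978743/294134 = (2181 - 30948) - 67331978743/294134 = -28767 - 67331978743/294134 = -75793331521/294134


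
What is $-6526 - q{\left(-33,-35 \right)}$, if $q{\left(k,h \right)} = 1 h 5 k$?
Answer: $-12301$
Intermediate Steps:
$q{\left(k,h \right)} = 5 h k$ ($q{\left(k,h \right)} = h 5 k = 5 h k$)
$-6526 - q{\left(-33,-35 \right)} = -6526 - 5 \left(-35\right) \left(-33\right) = -6526 - 5775 = -12301$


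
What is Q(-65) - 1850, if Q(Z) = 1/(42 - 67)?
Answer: -46251/25 ≈ -1850.0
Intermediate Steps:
Q(Z) = -1/25 (Q(Z) = 1/(-25) = -1/25)
Q(-65) - 1850 = -1/25 - 1850 = -46251/25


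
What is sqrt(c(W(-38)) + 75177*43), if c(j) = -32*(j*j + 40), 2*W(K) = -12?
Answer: sqrt(3230179) ≈ 1797.3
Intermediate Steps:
W(K) = -6 (W(K) = (1/2)*(-12) = -6)
c(j) = -1280 - 32*j**2 (c(j) = -32*(j**2 + 40) = -32*(40 + j**2) = -1280 - 32*j**2)
sqrt(c(W(-38)) + 75177*43) = sqrt((-1280 - 32*(-6)**2) + 75177*43) = sqrt((-1280 - 32*36) + 3232611) = sqrt((-1280 - 1152) + 3232611) = sqrt(-2432 + 3232611) = sqrt(3230179)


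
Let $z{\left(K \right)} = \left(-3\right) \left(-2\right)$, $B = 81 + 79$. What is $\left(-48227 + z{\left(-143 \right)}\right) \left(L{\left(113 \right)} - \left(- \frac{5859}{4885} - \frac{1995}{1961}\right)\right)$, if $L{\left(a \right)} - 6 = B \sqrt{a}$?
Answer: $- \frac{3795570580464}{9579485} - 7715360 \sqrt{113} \approx -8.2412 \cdot 10^{7}$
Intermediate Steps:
$B = 160$
$z{\left(K \right)} = 6$
$L{\left(a \right)} = 6 + 160 \sqrt{a}$
$\left(-48227 + z{\left(-143 \right)}\right) \left(L{\left(113 \right)} - \left(- \frac{5859}{4885} - \frac{1995}{1961}\right)\right) = \left(-48227 + 6\right) \left(\left(6 + 160 \sqrt{113}\right) - \left(- \frac{5859}{4885} - \frac{1995}{1961}\right)\right) = - 48221 \left(\left(6 + 160 \sqrt{113}\right) - - \frac{21235074}{9579485}\right) = - 48221 \left(\left(6 + 160 \sqrt{113}\right) + \left(\frac{5859}{4885} + \frac{1995}{1961}\right)\right) = - 48221 \left(\left(6 + 160 \sqrt{113}\right) + \frac{21235074}{9579485}\right) = - 48221 \left(\frac{78711984}{9579485} + 160 \sqrt{113}\right) = - \frac{3795570580464}{9579485} - 7715360 \sqrt{113}$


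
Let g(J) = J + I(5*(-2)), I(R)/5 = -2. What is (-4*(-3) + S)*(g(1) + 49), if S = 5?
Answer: 680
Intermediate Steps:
I(R) = -10 (I(R) = 5*(-2) = -10)
g(J) = -10 + J (g(J) = J - 10 = -10 + J)
(-4*(-3) + S)*(g(1) + 49) = (-4*(-3) + 5)*((-10 + 1) + 49) = (12 + 5)*(-9 + 49) = 17*40 = 680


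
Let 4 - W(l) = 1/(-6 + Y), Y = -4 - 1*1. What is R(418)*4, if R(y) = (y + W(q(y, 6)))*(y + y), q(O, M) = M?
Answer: 1411472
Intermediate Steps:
Y = -5 (Y = -4 - 1 = -5)
W(l) = 45/11 (W(l) = 4 - 1/(-6 - 5) = 4 - 1/(-11) = 4 - 1*(-1/11) = 4 + 1/11 = 45/11)
R(y) = 2*y*(45/11 + y) (R(y) = (y + 45/11)*(y + y) = (45/11 + y)*(2*y) = 2*y*(45/11 + y))
R(418)*4 = ((2/11)*418*(45 + 11*418))*4 = ((2/11)*418*(45 + 4598))*4 = ((2/11)*418*4643)*4 = 352868*4 = 1411472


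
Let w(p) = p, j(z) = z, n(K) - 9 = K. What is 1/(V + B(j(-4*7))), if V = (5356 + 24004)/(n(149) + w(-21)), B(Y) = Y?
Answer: 137/25524 ≈ 0.0053675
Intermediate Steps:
n(K) = 9 + K
V = 29360/137 (V = (5356 + 24004)/((9 + 149) - 21) = 29360/(158 - 21) = 29360/137 ≈ 214.31)
1/(V + B(j(-4*7))) = 1/(29360/137 - 4*7) = 1/(29360/137 - 28) = 1/(25524/137) = 137/25524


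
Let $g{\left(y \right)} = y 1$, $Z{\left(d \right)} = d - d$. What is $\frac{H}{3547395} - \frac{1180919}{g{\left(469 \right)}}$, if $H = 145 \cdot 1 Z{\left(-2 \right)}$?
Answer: $- \frac{1180919}{469} \approx -2517.9$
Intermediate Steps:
$Z{\left(d \right)} = 0$
$g{\left(y \right)} = y$
$H = 0$ ($H = 145 \cdot 1 \cdot 0 = 145 \cdot 0 = 0$)
$\frac{H}{3547395} - \frac{1180919}{g{\left(469 \right)}} = \frac{0}{3547395} - \frac{1180919}{469} = 0 \cdot \frac{1}{3547395} - \frac{1180919}{469} = 0 - \frac{1180919}{469} = - \frac{1180919}{469}$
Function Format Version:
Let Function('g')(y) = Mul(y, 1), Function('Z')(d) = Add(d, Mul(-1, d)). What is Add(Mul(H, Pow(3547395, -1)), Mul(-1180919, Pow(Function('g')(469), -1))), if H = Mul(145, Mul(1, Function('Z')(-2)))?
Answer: Rational(-1180919, 469) ≈ -2517.9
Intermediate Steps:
Function('Z')(d) = 0
Function('g')(y) = y
H = 0 (H = Mul(145, Mul(1, 0)) = Mul(145, 0) = 0)
Add(Mul(H, Pow(3547395, -1)), Mul(-1180919, Pow(Function('g')(469), -1))) = Add(Mul(0, Pow(3547395, -1)), Mul(-1180919, Pow(469, -1))) = Add(Mul(0, Rational(1, 3547395)), Mul(-1180919, Rational(1, 469))) = Add(0, Rational(-1180919, 469)) = Rational(-1180919, 469)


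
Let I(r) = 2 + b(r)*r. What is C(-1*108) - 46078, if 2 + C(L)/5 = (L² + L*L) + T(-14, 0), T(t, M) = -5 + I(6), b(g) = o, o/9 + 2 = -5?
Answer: 68647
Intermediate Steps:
o = -63 (o = -18 + 9*(-5) = -18 - 45 = -63)
b(g) = -63
I(r) = 2 - 63*r
T(t, M) = -381 (T(t, M) = -5 + (2 - 63*6) = -5 + (2 - 378) = -5 - 376 = -381)
C(L) = -1915 + 10*L² (C(L) = -10 + 5*((L² + L*L) - 381) = -10 + 5*((L² + L²) - 381) = -10 + 5*(2*L² - 381) = -10 + 5*(-381 + 2*L²) = -10 + (-1905 + 10*L²) = -1915 + 10*L²)
C(-1*108) - 46078 = (-1915 + 10*(-1*108)²) - 46078 = (-1915 + 10*(-108)²) - 46078 = (-1915 + 10*11664) - 46078 = (-1915 + 116640) - 46078 = 114725 - 46078 = 68647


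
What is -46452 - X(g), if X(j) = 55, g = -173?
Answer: -46507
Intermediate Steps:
-46452 - X(g) = -46452 - 1*55 = -46452 - 55 = -46507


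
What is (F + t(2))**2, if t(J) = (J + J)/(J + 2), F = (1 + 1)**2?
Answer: 25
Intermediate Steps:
F = 4 (F = 2**2 = 4)
t(J) = 2*J/(2 + J) (t(J) = (2*J)/(2 + J) = 2*J/(2 + J))
(F + t(2))**2 = (4 + 2*2/(2 + 2))**2 = (4 + 2*2/4)**2 = (4 + 2*2*(1/4))**2 = (4 + 1)**2 = 5**2 = 25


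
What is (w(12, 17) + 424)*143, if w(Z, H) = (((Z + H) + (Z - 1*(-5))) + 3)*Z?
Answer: 144716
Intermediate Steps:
w(Z, H) = Z*(8 + H + 2*Z) (w(Z, H) = (((H + Z) + (Z + 5)) + 3)*Z = (((H + Z) + (5 + Z)) + 3)*Z = ((5 + H + 2*Z) + 3)*Z = (8 + H + 2*Z)*Z = Z*(8 + H + 2*Z))
(w(12, 17) + 424)*143 = (12*(8 + 17 + 2*12) + 424)*143 = (12*(8 + 17 + 24) + 424)*143 = (12*49 + 424)*143 = (588 + 424)*143 = 1012*143 = 144716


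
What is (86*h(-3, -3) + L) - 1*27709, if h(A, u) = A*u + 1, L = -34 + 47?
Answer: -26836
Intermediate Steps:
L = 13
h(A, u) = 1 + A*u
(86*h(-3, -3) + L) - 1*27709 = (86*(1 - 3*(-3)) + 13) - 1*27709 = (86*(1 + 9) + 13) - 27709 = (86*10 + 13) - 27709 = (860 + 13) - 27709 = 873 - 27709 = -26836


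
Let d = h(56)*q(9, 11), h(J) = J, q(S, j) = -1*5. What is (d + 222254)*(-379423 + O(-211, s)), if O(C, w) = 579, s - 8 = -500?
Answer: -84093518056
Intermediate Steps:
s = -492 (s = 8 - 500 = -492)
q(S, j) = -5
d = -280 (d = 56*(-5) = -280)
(d + 222254)*(-379423 + O(-211, s)) = (-280 + 222254)*(-379423 + 579) = 221974*(-378844) = -84093518056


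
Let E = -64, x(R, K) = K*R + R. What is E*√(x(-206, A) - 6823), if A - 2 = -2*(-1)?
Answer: -64*I*√7853 ≈ -5671.5*I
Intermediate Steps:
A = 4 (A = 2 - 2*(-1) = 2 + 2 = 4)
x(R, K) = R + K*R
E*√(x(-206, A) - 6823) = -64*√(-206*(1 + 4) - 6823) = -64*√(-206*5 - 6823) = -64*√(-1030 - 6823) = -64*I*√7853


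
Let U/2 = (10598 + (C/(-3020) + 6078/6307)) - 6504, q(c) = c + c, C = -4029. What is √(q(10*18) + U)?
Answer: √775706612611838110/9523570 ≈ 92.480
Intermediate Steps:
q(c) = 2*c
U = 78022757623/9523570 (U = 2*((10598 + (-4029/(-3020) + 6078/6307)) - 6504) = 2*((10598 + (-4029*(-1/3020) + 6078*(1/6307))) - 6504) = 2*((10598 + (4029/3020 + 6078/6307)) - 6504) = 2*((10598 + 43766463/19047140) - 6504) = 2*(201905356183/19047140 - 6504) = 2*(78022757623/19047140) = 78022757623/9523570 ≈ 8192.6)
√(q(10*18) + U) = √(2*(10*18) + 78022757623/9523570) = √(2*180 + 78022757623/9523570) = √(360 + 78022757623/9523570) = √(81451242823/9523570) = √775706612611838110/9523570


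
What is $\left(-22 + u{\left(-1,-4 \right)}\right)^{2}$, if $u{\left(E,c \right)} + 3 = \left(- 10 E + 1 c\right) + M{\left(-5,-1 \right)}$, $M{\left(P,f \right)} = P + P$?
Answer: $841$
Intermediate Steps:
$M{\left(P,f \right)} = 2 P$
$u{\left(E,c \right)} = -13 + c - 10 E$ ($u{\left(E,c \right)} = -3 - \left(10 - c + 10 E\right) = -13 + c - 10 E$)
$\left(-22 + u{\left(-1,-4 \right)}\right)^{2} = \left(-22 - 7\right)^{2} = \left(-29\right)^{2} = 841$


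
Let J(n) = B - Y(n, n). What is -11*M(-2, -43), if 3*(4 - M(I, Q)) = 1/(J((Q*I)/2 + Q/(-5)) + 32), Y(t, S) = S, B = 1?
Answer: -12331/279 ≈ -44.197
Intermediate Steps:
J(n) = 1 - n
M(I, Q) = 4 - 1/(3*(33 + Q/5 - I*Q/2)) (M(I, Q) = 4 - 1/(3*((1 - ((Q*I)/2 + Q/(-5))) + 32)) = 4 - 1/(3*((1 - ((I*Q)*(½) + Q*(-⅕))) + 32)) = 4 - 1/(3*((1 - (I*Q/2 - Q/5)) + 32)) = 4 - 1/(3*((1 - (-Q/5 + I*Q/2)) + 32)) = 4 - 1/(3*((1 + (Q/5 - I*Q/2)) + 32)) = 4 - 1/(3*((1 + Q/5 - I*Q/2) + 32)) = 4 - 1/(3*(33 + Q/5 - I*Q/2)))
-11*M(-2, -43) = -22*(-1975 + 6*(-43)*(-2 + 5*(-2)))/(3*(-330 - 43*(-2 + 5*(-2)))) = -22*(-1975 + 6*(-43)*(-2 - 10))/(3*(-330 - 43*(-2 - 10))) = -22*(-1975 + 6*(-43)*(-12))/(3*(-330 - 43*(-12))) = -22*(-1975 + 3096)/(3*(-330 + 516)) = -22*1121/(3*186) = -11*1121/279 = -12331/279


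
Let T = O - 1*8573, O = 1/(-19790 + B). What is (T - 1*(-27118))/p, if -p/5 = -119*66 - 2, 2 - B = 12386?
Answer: 596666829/1263794720 ≈ 0.47212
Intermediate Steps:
B = -12384 (B = 2 - 1*12386 = 2 - 12386 = -12384)
O = -1/32174 (O = 1/(-19790 - 12384) = 1/(-32174) = -1/32174 ≈ -3.1081e-5)
T = -275827703/32174 (T = -1/32174 - 1*8573 = -1/32174 - 8573 = -275827703/32174 ≈ -8573.0)
p = 39280 (p = -5*(-119*66 - 2) = -5*(-7854 - 2) = -5*(-7856) = 39280)
(T - 1*(-27118))/p = (-275827703/32174 - 1*(-27118))/39280 = (-275827703/32174 + 27118)*(1/39280) = (596666829/32174)*(1/39280) = 596666829/1263794720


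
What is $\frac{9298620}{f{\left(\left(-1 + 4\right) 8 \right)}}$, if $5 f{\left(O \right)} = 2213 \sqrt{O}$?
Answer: $\frac{3874425 \sqrt{6}}{2213} \approx 4288.5$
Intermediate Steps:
$f{\left(O \right)} = \frac{2213 \sqrt{O}}{5}$
$\frac{9298620}{f{\left(\left(-1 + 4\right) 8 \right)}} = \frac{9298620}{\frac{2213}{5} \sqrt{\left(-1 + 4\right) 8}} = \frac{9298620}{\frac{2213}{5} \sqrt{3 \cdot 8}} = \frac{9298620}{\frac{2213}{5} \sqrt{24}} = \frac{9298620}{\frac{2213}{5} \cdot 2 \sqrt{6}} = \frac{9298620}{\frac{4426}{5} \sqrt{6}} = 9298620 \frac{5 \sqrt{6}}{26556} = \frac{3874425 \sqrt{6}}{2213}$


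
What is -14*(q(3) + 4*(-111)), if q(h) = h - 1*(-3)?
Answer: 6132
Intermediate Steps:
q(h) = 3 + h (q(h) = h + 3 = 3 + h)
-14*(q(3) + 4*(-111)) = -14*((3 + 3) + 4*(-111)) = -14*(6 - 444) = -14*(-438) = 6132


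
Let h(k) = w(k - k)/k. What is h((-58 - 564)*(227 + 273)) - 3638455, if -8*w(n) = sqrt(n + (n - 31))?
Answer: -3638455 + I*sqrt(31)/2488000 ≈ -3.6385e+6 + 2.2378e-6*I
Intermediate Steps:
w(n) = -sqrt(-31 + 2*n)/8 (w(n) = -sqrt(n + (n - 31))/8 = -sqrt(n + (-31 + n))/8 = -sqrt(-31 + 2*n)/8)
h(k) = -I*sqrt(31)/(8*k) (h(k) = (-sqrt(-31 + 2*(k - k))/8)/k = (-sqrt(-31 + 2*0)/8)/k = (-sqrt(-31 + 0)/8)/k = (-I*sqrt(31)/8)/k = -I*sqrt(31)/(8*k))
h((-58 - 564)*(227 + 273)) - 3638455 = -I*sqrt(31)/(8*((-58 - 564)*(227 + 273))) - 3638455 = -I*sqrt(31)/(8*((-622*500))) - 3638455 = -1/8*I*sqrt(31)/(-311000) - 3638455 = -1/8*I*sqrt(31)*(-1/311000) - 3638455 = I*sqrt(31)/2488000 - 3638455 = -3638455 + I*sqrt(31)/2488000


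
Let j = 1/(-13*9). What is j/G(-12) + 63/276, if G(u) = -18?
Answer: 22159/96876 ≈ 0.22874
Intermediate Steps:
j = -1/117 (j = 1/(-117) = -1/117 ≈ -0.0085470)
j/G(-12) + 63/276 = -1/117/(-18) + 63/276 = -1/117*(-1/18) + 63*(1/276) = 1/2106 + 21/92 = 22159/96876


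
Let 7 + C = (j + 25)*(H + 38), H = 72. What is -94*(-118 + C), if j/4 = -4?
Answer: -81310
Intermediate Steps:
j = -16 (j = 4*(-4) = -16)
C = 983 (C = -7 + (-16 + 25)*(72 + 38) = -7 + 9*110 = -7 + 990 = 983)
-94*(-118 + C) = -94*(-118 + 983) = -94*865 = -81310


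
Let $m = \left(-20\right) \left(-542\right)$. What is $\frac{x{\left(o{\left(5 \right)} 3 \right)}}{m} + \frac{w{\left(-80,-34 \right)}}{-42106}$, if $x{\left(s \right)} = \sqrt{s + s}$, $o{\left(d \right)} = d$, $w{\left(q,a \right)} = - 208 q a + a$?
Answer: $\frac{282897}{21053} + \frac{\sqrt{30}}{10840} \approx 13.438$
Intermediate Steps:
$w{\left(q,a \right)} = a - 208 a q$ ($w{\left(q,a \right)} = - 208 a q + a = a - 208 a q$)
$m = 10840$
$x{\left(s \right)} = \sqrt{2} \sqrt{s}$ ($x{\left(s \right)} = \sqrt{2 s} = \sqrt{2} \sqrt{s}$)
$\frac{x{\left(o{\left(5 \right)} 3 \right)}}{m} + \frac{w{\left(-80,-34 \right)}}{-42106} = \frac{\sqrt{2} \sqrt{5 \cdot 3}}{10840} + \frac{\left(-34\right) \left(1 - -16640\right)}{-42106} = \sqrt{2} \sqrt{15} \cdot \frac{1}{10840} + - 34 \left(1 + 16640\right) \left(- \frac{1}{42106}\right) = \sqrt{30} \cdot \frac{1}{10840} + \left(-34\right) 16641 \left(- \frac{1}{42106}\right) = \frac{\sqrt{30}}{10840} - - \frac{282897}{21053} = \frac{\sqrt{30}}{10840} + \frac{282897}{21053} = \frac{282897}{21053} + \frac{\sqrt{30}}{10840}$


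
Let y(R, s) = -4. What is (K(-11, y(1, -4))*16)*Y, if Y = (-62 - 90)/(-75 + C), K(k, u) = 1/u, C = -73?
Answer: -152/37 ≈ -4.1081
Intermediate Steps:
Y = 38/37 (Y = (-62 - 90)/(-75 - 73) = -152/(-148) = -152*(-1/148) = 38/37 ≈ 1.0270)
(K(-11, y(1, -4))*16)*Y = (16/(-4))*(38/37) = -1/4*16*(38/37) = -4*38/37 = -152/37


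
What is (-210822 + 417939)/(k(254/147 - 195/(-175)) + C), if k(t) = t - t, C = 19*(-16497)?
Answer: -7671/11609 ≈ -0.66078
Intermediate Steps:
C = -313443
k(t) = 0
(-210822 + 417939)/(k(254/147 - 195/(-175)) + C) = (-210822 + 417939)/(0 - 313443) = 207117/(-313443) = 207117*(-1/313443) = -7671/11609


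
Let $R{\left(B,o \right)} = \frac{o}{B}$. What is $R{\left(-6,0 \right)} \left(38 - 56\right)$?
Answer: $0$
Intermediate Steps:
$R{\left(-6,0 \right)} \left(38 - 56\right) = \frac{0}{-6} \left(38 - 56\right) = 0 \left(- \frac{1}{6}\right) \left(-18\right) = 0 \left(-18\right) = 0$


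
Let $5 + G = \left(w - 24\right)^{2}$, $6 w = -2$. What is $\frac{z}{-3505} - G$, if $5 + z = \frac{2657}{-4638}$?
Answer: $- \frac{28632491779}{48768570} \approx -587.11$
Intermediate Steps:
$w = - \frac{1}{3}$ ($w = \frac{1}{6} \left(-2\right) = - \frac{1}{3} \approx -0.33333$)
$z = - \frac{25847}{4638}$ ($z = -5 + \frac{2657}{-4638} = -5 + 2657 \left(- \frac{1}{4638}\right) = -5 - \frac{2657}{4638} = - \frac{25847}{4638} \approx -5.5729$)
$G = \frac{5284}{9}$ ($G = -5 + \left(- \frac{1}{3} - 24\right)^{2} = -5 + \left(- \frac{73}{3}\right)^{2} = -5 + \frac{5329}{9} = \frac{5284}{9} \approx 587.11$)
$\frac{z}{-3505} - G = - \frac{25847}{4638 \left(-3505\right)} - \frac{5284}{9} = \left(- \frac{25847}{4638}\right) \left(- \frac{1}{3505}\right) - \frac{5284}{9} = \frac{25847}{16256190} - \frac{5284}{9} = - \frac{28632491779}{48768570}$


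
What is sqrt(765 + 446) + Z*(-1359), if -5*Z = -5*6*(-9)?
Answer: 73386 + sqrt(1211) ≈ 73421.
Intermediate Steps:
Z = -54 (Z = -(-5*6)*(-9)/5 = -(-6)*(-9) = -1/5*270 = -54)
sqrt(765 + 446) + Z*(-1359) = sqrt(765 + 446) - 54*(-1359) = sqrt(1211) + 73386 = 73386 + sqrt(1211)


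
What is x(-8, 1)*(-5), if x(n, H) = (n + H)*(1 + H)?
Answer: 70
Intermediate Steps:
x(n, H) = (1 + H)*(H + n) (x(n, H) = (H + n)*(1 + H) = (1 + H)*(H + n))
x(-8, 1)*(-5) = (1 - 8 + 1**2 + 1*(-8))*(-5) = (1 - 8 + 1 - 8)*(-5) = -14*(-5) = 70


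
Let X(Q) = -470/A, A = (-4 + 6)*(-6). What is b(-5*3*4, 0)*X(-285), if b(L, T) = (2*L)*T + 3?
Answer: 235/2 ≈ 117.50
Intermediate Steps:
A = -12 (A = 2*(-6) = -12)
X(Q) = 235/6 (X(Q) = -470/(-12) = -470*(-1/12) = 235/6)
b(L, T) = 3 + 2*L*T (b(L, T) = 2*L*T + 3 = 3 + 2*L*T)
b(-5*3*4, 0)*X(-285) = (3 + 2*(-5*3*4)*0)*(235/6) = (3 + 2*(-15*4)*0)*(235/6) = (3 + 2*(-60)*0)*(235/6) = (3 + 0)*(235/6) = 3*(235/6) = 235/2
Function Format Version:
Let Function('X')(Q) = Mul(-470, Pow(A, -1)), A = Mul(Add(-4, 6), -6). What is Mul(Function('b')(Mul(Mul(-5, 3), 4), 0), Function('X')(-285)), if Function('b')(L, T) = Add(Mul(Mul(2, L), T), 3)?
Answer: Rational(235, 2) ≈ 117.50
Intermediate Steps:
A = -12 (A = Mul(2, -6) = -12)
Function('X')(Q) = Rational(235, 6) (Function('X')(Q) = Mul(-470, Pow(-12, -1)) = Mul(-470, Rational(-1, 12)) = Rational(235, 6))
Function('b')(L, T) = Add(3, Mul(2, L, T)) (Function('b')(L, T) = Add(Mul(2, L, T), 3) = Add(3, Mul(2, L, T)))
Mul(Function('b')(Mul(Mul(-5, 3), 4), 0), Function('X')(-285)) = Mul(Add(3, Mul(2, Mul(Mul(-5, 3), 4), 0)), Rational(235, 6)) = Mul(Add(3, Mul(2, Mul(-15, 4), 0)), Rational(235, 6)) = Mul(Add(3, Mul(2, -60, 0)), Rational(235, 6)) = Mul(Add(3, 0), Rational(235, 6)) = Mul(3, Rational(235, 6)) = Rational(235, 2)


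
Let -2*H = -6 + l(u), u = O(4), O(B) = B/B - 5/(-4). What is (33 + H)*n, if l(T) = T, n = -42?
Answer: -5859/4 ≈ -1464.8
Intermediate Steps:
O(B) = 9/4 (O(B) = 1 - 5*(-1/4) = 1 + 5/4 = 9/4)
u = 9/4 ≈ 2.2500
H = 15/8 (H = -(-6 + 9/4)/2 = -1/2*(-15/4) = 15/8 ≈ 1.8750)
(33 + H)*n = (33 + 15/8)*(-42) = (279/8)*(-42) = -5859/4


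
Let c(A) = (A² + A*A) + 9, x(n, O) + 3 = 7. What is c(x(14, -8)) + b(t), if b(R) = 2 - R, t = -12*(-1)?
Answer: 31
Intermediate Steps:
x(n, O) = 4 (x(n, O) = -3 + 7 = 4)
t = 12
c(A) = 9 + 2*A² (c(A) = (A² + A²) + 9 = 2*A² + 9 = 9 + 2*A²)
c(x(14, -8)) + b(t) = (9 + 2*4²) + (2 - 1*12) = (9 + 2*16) + (2 - 12) = (9 + 32) - 10 = 41 - 10 = 31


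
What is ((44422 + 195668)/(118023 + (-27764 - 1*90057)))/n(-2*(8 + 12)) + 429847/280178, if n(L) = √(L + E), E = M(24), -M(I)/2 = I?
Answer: 429847/280178 - 120045*I*√22/4444 ≈ 1.5342 - 126.7*I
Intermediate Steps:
M(I) = -2*I
E = -48 (E = -2*24 = -48)
n(L) = √(-48 + L) (n(L) = √(L - 48) = √(-48 + L))
((44422 + 195668)/(118023 + (-27764 - 1*90057)))/n(-2*(8 + 12)) + 429847/280178 = ((44422 + 195668)/(118023 + (-27764 - 1*90057)))/(√(-48 - 2*(8 + 12))) + 429847/280178 = (240090/(118023 + (-27764 - 90057)))/(√(-48 - 2*20)) + 429847*(1/280178) = (240090/(118023 - 117821))/(√(-48 - 40)) + 429847/280178 = (240090/202)/(√(-88)) + 429847/280178 = (240090*(1/202))/((2*I*√22)) + 429847/280178 = 120045*(-I*√22/44)/101 + 429847/280178 = -120045*I*√22/4444 + 429847/280178 = 429847/280178 - 120045*I*√22/4444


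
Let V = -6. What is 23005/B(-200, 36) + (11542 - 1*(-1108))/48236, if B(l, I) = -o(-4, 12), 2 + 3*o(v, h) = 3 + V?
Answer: 332907079/24118 ≈ 13803.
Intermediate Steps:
o(v, h) = -5/3 (o(v, h) = -⅔ + (3 - 6)/3 = -⅔ + (⅓)*(-3) = -⅔ - 1 = -5/3)
B(l, I) = 5/3 (B(l, I) = -1*(-5/3) = 5/3)
23005/B(-200, 36) + (11542 - 1*(-1108))/48236 = 23005/(5/3) + (11542 - 1*(-1108))/48236 = 23005*(⅗) + (11542 + 1108)*(1/48236) = 13803 + 12650*(1/48236) = 13803 + 6325/24118 = 332907079/24118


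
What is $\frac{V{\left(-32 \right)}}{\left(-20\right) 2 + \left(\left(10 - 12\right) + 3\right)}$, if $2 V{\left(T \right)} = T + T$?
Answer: $\frac{32}{39} \approx 0.82051$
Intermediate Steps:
$V{\left(T \right)} = T$ ($V{\left(T \right)} = \frac{T + T}{2} = \frac{2 T}{2} = T$)
$\frac{V{\left(-32 \right)}}{\left(-20\right) 2 + \left(\left(10 - 12\right) + 3\right)} = - \frac{32}{\left(-20\right) 2 + \left(\left(10 - 12\right) + 3\right)} = - \frac{32}{-40 + \left(-2 + 3\right)} = - \frac{32}{-40 + 1} = - \frac{32}{-39} = \left(-32\right) \left(- \frac{1}{39}\right) = \frac{32}{39}$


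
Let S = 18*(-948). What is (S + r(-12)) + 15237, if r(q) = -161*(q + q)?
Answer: 2037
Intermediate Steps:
S = -17064
r(q) = -322*q
(S + r(-12)) + 15237 = (-17064 - 322*(-12)) + 15237 = (-17064 + 3864) + 15237 = -13200 + 15237 = 2037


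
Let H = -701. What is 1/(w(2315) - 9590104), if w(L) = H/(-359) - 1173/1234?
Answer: -443006/4248473168697 ≈ -1.0427e-7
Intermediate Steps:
w(L) = 443927/443006 (w(L) = -701/(-359) - 1173/1234 = -701*(-1/359) - 1173*1/1234 = 701/359 - 1173/1234 = 443927/443006)
1/(w(2315) - 9590104) = 1/(443927/443006 - 9590104) = 1/(-4248473168697/443006) = -443006/4248473168697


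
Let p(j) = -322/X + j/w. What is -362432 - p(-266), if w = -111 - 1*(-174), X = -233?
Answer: -760013948/2097 ≈ -3.6243e+5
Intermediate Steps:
w = 63 (w = -111 + 174 = 63)
p(j) = 322/233 + j/63 (p(j) = -322/(-233) + j/63 = -322*(-1/233) + j*(1/63) = 322/233 + j/63)
-362432 - p(-266) = -362432 - (322/233 + (1/63)*(-266)) = -362432 - (322/233 - 38/9) = -362432 - 1*(-5956/2097) = -362432 + 5956/2097 = -760013948/2097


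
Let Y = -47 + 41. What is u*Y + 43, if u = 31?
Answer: -143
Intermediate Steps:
Y = -6
u*Y + 43 = 31*(-6) + 43 = -186 + 43 = -143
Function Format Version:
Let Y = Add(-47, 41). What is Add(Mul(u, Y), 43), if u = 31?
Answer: -143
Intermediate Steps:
Y = -6
Add(Mul(u, Y), 43) = Add(Mul(31, -6), 43) = Add(-186, 43) = -143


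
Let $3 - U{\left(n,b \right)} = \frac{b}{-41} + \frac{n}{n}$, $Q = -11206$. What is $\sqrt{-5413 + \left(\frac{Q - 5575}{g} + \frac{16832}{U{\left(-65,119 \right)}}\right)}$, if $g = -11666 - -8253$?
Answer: $\frac{2 i \sqrt{232329129793179}}{686013} \approx 44.438 i$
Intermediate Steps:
$U{\left(n,b \right)} = 2 + \frac{b}{41}$ ($U{\left(n,b \right)} = 3 - \left(\frac{b}{-41} + \frac{n}{n}\right) = 3 - \left(b \left(- \frac{1}{41}\right) + 1\right) = 3 - \left(- \frac{b}{41} + 1\right) = 3 - \left(1 - \frac{b}{41}\right) = 3 + \left(-1 + \frac{b}{41}\right) = 2 + \frac{b}{41}$)
$g = -3413$ ($g = -11666 + 8253 = -3413$)
$\sqrt{-5413 + \left(\frac{Q - 5575}{g} + \frac{16832}{U{\left(-65,119 \right)}}\right)} = \sqrt{-5413 + \left(\frac{-11206 - 5575}{-3413} + \frac{16832}{2 + \frac{1}{41} \cdot 119}\right)} = \sqrt{-5413 + \left(\left(-11206 - 5575\right) \left(- \frac{1}{3413}\right) + \frac{16832}{2 + \frac{119}{41}}\right)} = \sqrt{-5413 - \left(- \frac{16781}{3413} - \frac{16832}{\frac{201}{41}}\right)} = \sqrt{-5413 + \left(\frac{16781}{3413} + 16832 \cdot \frac{41}{201}\right)} = \sqrt{-5413 + \left(\frac{16781}{3413} + \frac{690112}{201}\right)} = \sqrt{-5413 + \frac{2358725237}{686013}} = \sqrt{- \frac{1354663132}{686013}} = \frac{2 i \sqrt{232329129793179}}{686013}$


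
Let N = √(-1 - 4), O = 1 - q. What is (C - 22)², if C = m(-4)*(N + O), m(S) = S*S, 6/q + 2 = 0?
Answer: 484 + 1344*I*√5 ≈ 484.0 + 3005.3*I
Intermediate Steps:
q = -3 (q = 6/(-2 + 0) = 6/(-2) = 6*(-½) = -3)
m(S) = S²
O = 4 (O = 1 - 1*(-3) = 1 + 3 = 4)
N = I*√5 (N = √(-5) = I*√5 ≈ 2.2361*I)
C = 64 + 16*I*√5 (C = (-4)²*(I*√5 + 4) = 16*(4 + I*√5) = 64 + 16*I*√5 ≈ 64.0 + 35.777*I)
(C - 22)² = ((64 + 16*I*√5) - 22)² = (42 + 16*I*√5)²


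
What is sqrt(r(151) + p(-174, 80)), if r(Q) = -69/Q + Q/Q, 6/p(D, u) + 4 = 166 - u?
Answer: sqrt(23618665)/6191 ≈ 0.78500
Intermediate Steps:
p(D, u) = 6/(162 - u) (p(D, u) = 6/(-4 + (166 - u)) = 6/(162 - u))
r(Q) = 1 - 69/Q (r(Q) = -69/Q + 1 = 1 - 69/Q)
sqrt(r(151) + p(-174, 80)) = sqrt((-69 + 151)/151 - 6/(-162 + 80)) = sqrt((1/151)*82 - 6/(-82)) = sqrt(82/151 - 6*(-1/82)) = sqrt(82/151 + 3/41) = sqrt(3815/6191) = sqrt(23618665)/6191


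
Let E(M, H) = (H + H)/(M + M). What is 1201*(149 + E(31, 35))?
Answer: 5589454/31 ≈ 1.8031e+5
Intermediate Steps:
E(M, H) = H/M (E(M, H) = (2*H)/((2*M)) = (2*H)*(1/(2*M)) = H/M)
1201*(149 + E(31, 35)) = 1201*(149 + 35/31) = 1201*(4654/31) = 5589454/31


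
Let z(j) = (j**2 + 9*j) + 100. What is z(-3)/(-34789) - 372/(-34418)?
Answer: 5059616/598683901 ≈ 0.0084512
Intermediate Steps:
z(j) = 100 + j**2 + 9*j
z(-3)/(-34789) - 372/(-34418) = (100 + (-3)**2 + 9*(-3))/(-34789) - 372/(-34418) = (100 + 9 - 27)*(-1/34789) - 372*(-1/34418) = 82*(-1/34789) + 186/17209 = -82/34789 + 186/17209 = 5059616/598683901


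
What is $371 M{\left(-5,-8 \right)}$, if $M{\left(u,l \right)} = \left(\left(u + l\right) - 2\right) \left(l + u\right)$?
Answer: $72345$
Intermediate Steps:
$M{\left(u,l \right)} = \left(l + u\right) \left(-2 + l + u\right)$ ($M{\left(u,l \right)} = \left(\left(l + u\right) - 2\right) \left(l + u\right) = \left(-2 + l + u\right) \left(l + u\right) = \left(l + u\right) \left(-2 + l + u\right)$)
$371 M{\left(-5,-8 \right)} = 371 \left(\left(-8\right)^{2} + \left(-5\right)^{2} - -16 - -10 + 2 \left(-8\right) \left(-5\right)\right) = 371 \left(64 + 25 + 16 + 10 + 80\right) = 371 \cdot 195 = 72345$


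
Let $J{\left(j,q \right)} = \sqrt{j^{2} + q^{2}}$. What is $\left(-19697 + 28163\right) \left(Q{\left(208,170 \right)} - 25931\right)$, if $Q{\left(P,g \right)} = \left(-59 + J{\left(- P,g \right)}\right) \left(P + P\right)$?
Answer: $-427321350 + 7043712 \sqrt{18041} \approx 5.1877 \cdot 10^{8}$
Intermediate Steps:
$Q{\left(P,g \right)} = 2 P \left(-59 + \sqrt{P^{2} + g^{2}}\right)$ ($Q{\left(P,g \right)} = \left(-59 + \sqrt{\left(- P\right)^{2} + g^{2}}\right) \left(P + P\right) = \left(-59 + \sqrt{P^{2} + g^{2}}\right) 2 P = 2 P \left(-59 + \sqrt{P^{2} + g^{2}}\right)$)
$\left(-19697 + 28163\right) \left(Q{\left(208,170 \right)} - 25931\right) = \left(-19697 + 28163\right) \left(2 \cdot 208 \left(-59 + \sqrt{208^{2} + 170^{2}}\right) - 25931\right) = 8466 \left(2 \cdot 208 \left(-59 + \sqrt{43264 + 28900}\right) - 25931\right) = 8466 \left(2 \cdot 208 \left(-59 + \sqrt{72164}\right) - 25931\right) = 8466 \left(2 \cdot 208 \left(-59 + 2 \sqrt{18041}\right) - 25931\right) = 8466 \left(\left(-24544 + 832 \sqrt{18041}\right) - 25931\right) = 8466 \left(-50475 + 832 \sqrt{18041}\right) = -427321350 + 7043712 \sqrt{18041}$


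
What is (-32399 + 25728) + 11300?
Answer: 4629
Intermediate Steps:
(-32399 + 25728) + 11300 = -6671 + 11300 = 4629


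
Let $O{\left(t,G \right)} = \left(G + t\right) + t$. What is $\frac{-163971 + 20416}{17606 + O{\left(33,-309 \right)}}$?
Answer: $- \frac{143555}{17363} \approx -8.2679$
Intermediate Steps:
$O{\left(t,G \right)} = G + 2 t$
$\frac{-163971 + 20416}{17606 + O{\left(33,-309 \right)}} = \frac{-163971 + 20416}{17606 + \left(-309 + 2 \cdot 33\right)} = - \frac{143555}{17606 + \left(-309 + 66\right)} = - \frac{143555}{17606 - 243} = - \frac{143555}{17363}$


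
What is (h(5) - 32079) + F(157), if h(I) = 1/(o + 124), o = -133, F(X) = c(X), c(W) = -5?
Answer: -288757/9 ≈ -32084.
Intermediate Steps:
F(X) = -5
h(I) = -⅑ (h(I) = 1/(-133 + 124) = 1/(-9) = -⅑)
(h(5) - 32079) + F(157) = (-⅑ - 32079) - 5 = -288712/9 - 5 = -288757/9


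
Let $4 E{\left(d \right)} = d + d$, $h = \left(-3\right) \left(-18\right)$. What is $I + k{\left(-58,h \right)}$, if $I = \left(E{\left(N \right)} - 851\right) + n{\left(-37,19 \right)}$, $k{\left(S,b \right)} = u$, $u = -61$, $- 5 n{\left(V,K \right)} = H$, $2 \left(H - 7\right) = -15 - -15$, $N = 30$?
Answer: $- \frac{4492}{5} \approx -898.4$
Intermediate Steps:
$H = 7$ ($H = 7 + \frac{-15 - -15}{2} = 7 + \frac{-15 + 15}{2} = 7 + \frac{1}{2} \cdot 0 = 7 + 0 = 7$)
$h = 54$
$n{\left(V,K \right)} = - \frac{7}{5}$ ($n{\left(V,K \right)} = \left(- \frac{1}{5}\right) 7 = - \frac{7}{5}$)
$E{\left(d \right)} = \frac{d}{2}$ ($E{\left(d \right)} = \frac{d + d}{4} = \frac{2 d}{4} = \frac{d}{2}$)
$k{\left(S,b \right)} = -61$
$I = - \frac{4187}{5}$ ($I = \left(\frac{1}{2} \cdot 30 - 851\right) - \frac{7}{5} = \left(15 - 851\right) - \frac{7}{5} = -836 - \frac{7}{5} = - \frac{4187}{5} \approx -837.4$)
$I + k{\left(-58,h \right)} = - \frac{4187}{5} - 61 = - \frac{4492}{5}$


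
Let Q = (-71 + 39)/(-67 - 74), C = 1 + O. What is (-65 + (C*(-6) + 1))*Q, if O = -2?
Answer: -1856/141 ≈ -13.163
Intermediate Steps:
C = -1 (C = 1 - 2 = -1)
Q = 32/141 (Q = -32/(-141) = -32*(-1/141) = 32/141 ≈ 0.22695)
(-65 + (C*(-6) + 1))*Q = (-65 + (-1*(-6) + 1))*(32/141) = (-65 + (6 + 1))*(32/141) = (-65 + 7)*(32/141) = -58*32/141 = -1856/141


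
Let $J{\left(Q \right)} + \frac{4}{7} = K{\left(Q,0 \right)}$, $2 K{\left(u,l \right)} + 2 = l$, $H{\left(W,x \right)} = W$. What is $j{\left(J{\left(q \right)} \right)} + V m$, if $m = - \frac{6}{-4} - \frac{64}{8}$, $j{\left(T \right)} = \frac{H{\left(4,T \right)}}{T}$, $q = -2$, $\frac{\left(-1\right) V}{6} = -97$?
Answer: $- \frac{41641}{11} \approx -3785.5$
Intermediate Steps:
$V = 582$ ($V = \left(-6\right) \left(-97\right) = 582$)
$K{\left(u,l \right)} = -1 + \frac{l}{2}$
$J{\left(Q \right)} = - \frac{11}{7}$ ($J{\left(Q \right)} = - \frac{4}{7} + \left(-1 + \frac{1}{2} \cdot 0\right) = - \frac{4}{7} + \left(-1 + 0\right) = - \frac{4}{7} - 1 = - \frac{11}{7}$)
$j{\left(T \right)} = \frac{4}{T}$
$m = - \frac{13}{2}$ ($m = \left(-6\right) \left(- \frac{1}{4}\right) - 8 = \frac{3}{2} - 8 = - \frac{13}{2} \approx -6.5$)
$j{\left(J{\left(q \right)} \right)} + V m = \frac{4}{- \frac{11}{7}} + 582 \left(- \frac{13}{2}\right) = 4 \left(- \frac{7}{11}\right) - 3783 = - \frac{28}{11} - 3783 = - \frac{41641}{11}$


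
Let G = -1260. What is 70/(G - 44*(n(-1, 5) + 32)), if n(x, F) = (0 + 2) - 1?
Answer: -35/1356 ≈ -0.025811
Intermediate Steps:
n(x, F) = 1 (n(x, F) = 2 - 1 = 1)
70/(G - 44*(n(-1, 5) + 32)) = 70/(-1260 - 44*(1 + 32)) = 70/(-1260 - 44*33) = 70/(-1260 - 1452) = 70/(-2712) = 70*(-1/2712) = -35/1356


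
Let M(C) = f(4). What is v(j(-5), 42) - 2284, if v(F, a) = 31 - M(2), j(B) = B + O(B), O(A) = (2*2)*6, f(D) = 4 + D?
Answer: -2261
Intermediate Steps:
O(A) = 24 (O(A) = 4*6 = 24)
j(B) = 24 + B (j(B) = B + 24 = 24 + B)
M(C) = 8 (M(C) = 4 + 4 = 8)
v(F, a) = 23 (v(F, a) = 31 - 1*8 = 31 - 8 = 23)
v(j(-5), 42) - 2284 = 23 - 2284 = -2261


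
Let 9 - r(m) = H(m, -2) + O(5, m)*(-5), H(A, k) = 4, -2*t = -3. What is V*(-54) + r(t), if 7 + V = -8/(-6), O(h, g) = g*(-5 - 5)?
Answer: 236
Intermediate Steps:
t = 3/2 (t = -½*(-3) = 3/2 ≈ 1.5000)
O(h, g) = -10*g (O(h, g) = g*(-10) = -10*g)
r(m) = 5 - 50*m (r(m) = 9 - (4 - 10*m*(-5)) = 9 - (4 + 50*m) = 9 + (-4 - 50*m) = 5 - 50*m)
V = -17/3 (V = -7 - 8/(-6) = -7 - 8*(-⅙) = -7 + 4/3 = -17/3 ≈ -5.6667)
V*(-54) + r(t) = -17/3*(-54) + (5 - 50*3/2) = 306 + (5 - 75) = 306 - 70 = 236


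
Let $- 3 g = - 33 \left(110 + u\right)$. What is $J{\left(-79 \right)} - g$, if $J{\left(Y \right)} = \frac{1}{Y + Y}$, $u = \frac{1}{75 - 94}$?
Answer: $- \frac{3630701}{3002} \approx -1209.4$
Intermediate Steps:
$u = - \frac{1}{19}$ ($u = \frac{1}{-19} = - \frac{1}{19} \approx -0.052632$)
$J{\left(Y \right)} = \frac{1}{2 Y}$
$g = \frac{22979}{19}$ ($g = - \frac{\left(-33\right) \left(110 - \frac{1}{19}\right)}{3} = - \frac{\left(-33\right) \frac{2089}{19}}{3} = \left(- \frac{1}{3}\right) \left(- \frac{68937}{19}\right) = \frac{22979}{19} \approx 1209.4$)
$J{\left(-79 \right)} - g = \frac{1}{2 \left(-79\right)} - \frac{22979}{19} = \frac{1}{2} \left(- \frac{1}{79}\right) - \frac{22979}{19} = - \frac{1}{158} - \frac{22979}{19} = - \frac{3630701}{3002}$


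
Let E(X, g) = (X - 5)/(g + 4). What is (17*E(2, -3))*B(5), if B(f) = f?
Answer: -255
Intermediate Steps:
E(X, g) = (-5 + X)/(4 + g)
(17*E(2, -3))*B(5) = (17*((-5 + 2)/(4 - 3)))*5 = (17*(-3/1))*5 = (17*(1*(-3)))*5 = (17*(-3))*5 = -51*5 = -255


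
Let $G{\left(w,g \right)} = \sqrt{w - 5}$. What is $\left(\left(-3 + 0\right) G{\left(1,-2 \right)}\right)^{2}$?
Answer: $-36$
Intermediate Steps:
$G{\left(w,g \right)} = \sqrt{-5 + w}$
$\left(\left(-3 + 0\right) G{\left(1,-2 \right)}\right)^{2} = \left(\left(-3 + 0\right) \sqrt{-5 + 1}\right)^{2} = \left(- 3 \sqrt{-4}\right)^{2} = \left(- 3 \cdot 2 i\right)^{2} = \left(- 6 i\right)^{2} = -36$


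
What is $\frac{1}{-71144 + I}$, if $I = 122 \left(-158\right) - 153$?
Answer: $- \frac{1}{90573} \approx -1.1041 \cdot 10^{-5}$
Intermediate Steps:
$I = -19429$ ($I = -19276 - 153 = -19429$)
$\frac{1}{-71144 + I} = \frac{1}{-71144 - 19429} = \frac{1}{-90573} = - \frac{1}{90573}$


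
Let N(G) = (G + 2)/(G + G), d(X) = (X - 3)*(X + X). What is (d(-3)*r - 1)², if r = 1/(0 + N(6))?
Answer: 2809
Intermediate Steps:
d(X) = 2*X*(-3 + X) (d(X) = (-3 + X)*(2*X) = 2*X*(-3 + X))
N(G) = (2 + G)/(2*G) (N(G) = (2 + G)/((2*G)) = (2 + G)*(1/(2*G)) = (2 + G)/(2*G))
r = 3/2 (r = 1/(0 + (½)*(2 + 6)/6) = 1/(0 + (½)*(⅙)*8) = 1/(0 + ⅔) = 1/(⅔) = 3/2 ≈ 1.5000)
(d(-3)*r - 1)² = ((2*(-3)*(-3 - 3))*(3/2) - 1)² = ((2*(-3)*(-6))*(3/2) - 1)² = (36*(3/2) - 1)² = (54 - 1)² = 53² = 2809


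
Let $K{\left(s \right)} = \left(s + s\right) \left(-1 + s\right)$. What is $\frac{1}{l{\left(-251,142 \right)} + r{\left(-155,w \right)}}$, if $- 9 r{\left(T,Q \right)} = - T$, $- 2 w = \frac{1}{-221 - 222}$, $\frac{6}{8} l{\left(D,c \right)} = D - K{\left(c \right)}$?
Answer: $- \frac{9}{483695} \approx -1.8607 \cdot 10^{-5}$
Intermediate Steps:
$K{\left(s \right)} = 2 s \left(-1 + s\right)$
$l{\left(D,c \right)} = \frac{4 D}{3} - \frac{8 c \left(-1 + c\right)}{3}$ ($l{\left(D,c \right)} = \frac{4 \left(D - 2 c \left(-1 + c\right)\right)}{3} = \frac{4 D}{3} - \frac{8 c \left(-1 + c\right)}{3}$)
$w = \frac{1}{886}$ ($w = - \frac{1}{2 \left(-221 - 222\right)} = - \frac{1}{2 \left(-443\right)} = \left(- \frac{1}{2}\right) \left(- \frac{1}{443}\right) = \frac{1}{886} \approx 0.0011287$)
$r{\left(T,Q \right)} = \frac{T}{9}$ ($r{\left(T,Q \right)} = - \frac{\left(-1\right) T}{9} = \frac{T}{9}$)
$\frac{1}{l{\left(-251,142 \right)} + r{\left(-155,w \right)}} = \frac{1}{\left(\frac{4}{3} \left(-251\right) - \frac{1136 \left(-1 + 142\right)}{3}\right) + \frac{1}{9} \left(-155\right)} = \frac{1}{\left(- \frac{1004}{3} - \frac{1136}{3} \cdot 141\right) - \frac{155}{9}} = \frac{1}{\left(- \frac{1004}{3} - 53392\right) - \frac{155}{9}} = \frac{1}{- \frac{161180}{3} - \frac{155}{9}} = \frac{1}{- \frac{483695}{9}} = - \frac{9}{483695}$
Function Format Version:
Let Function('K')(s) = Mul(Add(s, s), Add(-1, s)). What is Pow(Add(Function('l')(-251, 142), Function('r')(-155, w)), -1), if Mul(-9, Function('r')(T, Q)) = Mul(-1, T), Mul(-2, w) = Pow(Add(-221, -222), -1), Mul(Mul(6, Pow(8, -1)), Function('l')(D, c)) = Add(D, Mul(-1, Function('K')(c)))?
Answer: Rational(-9, 483695) ≈ -1.8607e-5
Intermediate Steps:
Function('K')(s) = Mul(2, s, Add(-1, s)) (Function('K')(s) = Mul(Mul(2, s), Add(-1, s)) = Mul(2, s, Add(-1, s)))
Function('l')(D, c) = Add(Mul(Rational(4, 3), D), Mul(Rational(-8, 3), c, Add(-1, c))) (Function('l')(D, c) = Mul(Rational(4, 3), Add(D, Mul(-1, Mul(2, c, Add(-1, c))))) = Mul(Rational(4, 3), Add(D, Mul(-2, c, Add(-1, c)))) = Add(Mul(Rational(4, 3), D), Mul(Rational(-8, 3), c, Add(-1, c))))
w = Rational(1, 886) (w = Mul(Rational(-1, 2), Pow(Add(-221, -222), -1)) = Mul(Rational(-1, 2), Pow(-443, -1)) = Mul(Rational(-1, 2), Rational(-1, 443)) = Rational(1, 886) ≈ 0.0011287)
Function('r')(T, Q) = Mul(Rational(1, 9), T) (Function('r')(T, Q) = Mul(Rational(-1, 9), Mul(-1, T)) = Mul(Rational(1, 9), T))
Pow(Add(Function('l')(-251, 142), Function('r')(-155, w)), -1) = Pow(Add(Add(Mul(Rational(4, 3), -251), Mul(Rational(-8, 3), 142, Add(-1, 142))), Mul(Rational(1, 9), -155)), -1) = Pow(Add(Add(Rational(-1004, 3), Mul(Rational(-8, 3), 142, 141)), Rational(-155, 9)), -1) = Pow(Add(Add(Rational(-1004, 3), -53392), Rational(-155, 9)), -1) = Pow(Add(Rational(-161180, 3), Rational(-155, 9)), -1) = Pow(Rational(-483695, 9), -1) = Rational(-9, 483695)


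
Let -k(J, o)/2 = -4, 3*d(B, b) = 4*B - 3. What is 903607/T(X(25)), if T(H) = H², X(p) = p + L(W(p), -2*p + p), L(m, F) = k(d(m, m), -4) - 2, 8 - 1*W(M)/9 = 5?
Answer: 903607/961 ≈ 940.28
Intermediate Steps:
d(B, b) = -1 + 4*B/3 (d(B, b) = (4*B - 3)/3 = (-3 + 4*B)/3 = -1 + 4*B/3)
k(J, o) = 8 (k(J, o) = -2*(-4) = 8)
W(M) = 27 (W(M) = 72 - 9*5 = 72 - 45 = 27)
L(m, F) = 6 (L(m, F) = 8 - 2 = 6)
X(p) = 6 + p (X(p) = p + 6 = 6 + p)
903607/T(X(25)) = 903607/((6 + 25)²) = 903607/(31²) = 903607/961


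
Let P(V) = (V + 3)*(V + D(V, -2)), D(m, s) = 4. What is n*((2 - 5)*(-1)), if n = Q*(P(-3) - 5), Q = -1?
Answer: 15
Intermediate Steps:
P(V) = (3 + V)*(4 + V) (P(V) = (V + 3)*(V + 4) = (3 + V)*(4 + V))
n = 5 (n = -((12 + (-3)² + 7*(-3)) - 5) = -((12 + 9 - 21) - 5) = -(0 - 5) = -1*(-5) = 5)
n*((2 - 5)*(-1)) = 5*((2 - 5)*(-1)) = 5*(-3*(-1)) = 5*3 = 15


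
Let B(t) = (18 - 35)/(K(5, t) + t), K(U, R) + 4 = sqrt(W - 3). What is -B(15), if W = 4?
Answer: 17/12 ≈ 1.4167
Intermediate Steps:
K(U, R) = -3 (K(U, R) = -4 + sqrt(4 - 3) = -4 + sqrt(1) = -4 + 1 = -3)
B(t) = -17/(-3 + t) (B(t) = (18 - 35)/(-3 + t) = -17/(-3 + t))
-B(15) = -(-17)/(-3 + 15) = -(-17)/12 = -1*(-17/12) = 17/12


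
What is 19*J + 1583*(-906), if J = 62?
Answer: -1433020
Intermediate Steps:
19*J + 1583*(-906) = 19*62 + 1583*(-906) = 1178 - 1434198 = -1433020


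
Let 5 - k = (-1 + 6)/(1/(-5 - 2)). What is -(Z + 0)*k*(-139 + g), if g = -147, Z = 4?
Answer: 45760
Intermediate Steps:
k = 40 (k = 5 - (-1 + 6)/(1/(-5 - 2)) = 5 - 5/(1/(-7)) = 5 - 5/(-1/7) = 5 - 5*(-7) = 5 - 1*(-35) = 5 + 35 = 40)
-(Z + 0)*k*(-139 + g) = -(4 + 0)*40*(-139 - 147) = -4*40*(-286) = -160*(-286) = -1*(-45760) = 45760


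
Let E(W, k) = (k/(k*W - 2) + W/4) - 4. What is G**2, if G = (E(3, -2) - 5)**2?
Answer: 4096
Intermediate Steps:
E(W, k) = -4 + W/4 + k/(-2 + W*k) (E(W, k) = (k/(W*k - 2) + W*(1/4)) - 4 = (k/(-2 + W*k) + W/4) - 4 = (W/4 + k/(-2 + W*k)) - 4 = -4 + W/4 + k/(-2 + W*k))
G = 64 (G = ((8 - 2 - 1/2*3 - 4*3*(-2) + (1/4)*(-2)*3**2)/(-2 + 3*(-2)) - 5)**2 = ((8 - 2 - 3/2 + 24 + (1/4)*(-2)*9)/(-2 - 6) - 5)**2 = ((8 - 2 - 3/2 + 24 - 9/2)/(-8) - 5)**2 = (-1/8*24 - 5)**2 = (-3 - 5)**2 = (-8)**2 = 64)
G**2 = 64**2 = 4096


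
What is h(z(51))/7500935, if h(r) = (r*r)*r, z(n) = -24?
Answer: -13824/7500935 ≈ -0.0018430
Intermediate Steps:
h(r) = r**3 (h(r) = r**2*r = r**3)
h(z(51))/7500935 = (-24)**3/7500935 = -13824*1/7500935 = -13824/7500935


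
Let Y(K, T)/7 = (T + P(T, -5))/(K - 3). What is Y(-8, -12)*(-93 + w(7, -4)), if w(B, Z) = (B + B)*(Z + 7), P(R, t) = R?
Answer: -8568/11 ≈ -778.91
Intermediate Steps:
w(B, Z) = 2*B*(7 + Z) (w(B, Z) = (2*B)*(7 + Z) = 2*B*(7 + Z))
Y(K, T) = 14*T/(-3 + K) (Y(K, T) = 7*((T + T)/(K - 3)) = 7*((2*T)/(-3 + K)) = 7*(2*T/(-3 + K)) = 14*T/(-3 + K))
Y(-8, -12)*(-93 + w(7, -4)) = (14*(-12)/(-3 - 8))*(-93 + 2*7*(7 - 4)) = (14*(-12)/(-11))*(-93 + 2*7*3) = (14*(-12)*(-1/11))*(-93 + 42) = (168/11)*(-51) = -8568/11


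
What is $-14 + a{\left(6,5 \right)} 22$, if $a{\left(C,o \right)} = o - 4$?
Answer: $8$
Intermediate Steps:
$a{\left(C,o \right)} = -4 + o$
$-14 + a{\left(6,5 \right)} 22 = -14 + \left(-4 + 5\right) 22 = -14 + 1 \cdot 22 = -14 + 22 = 8$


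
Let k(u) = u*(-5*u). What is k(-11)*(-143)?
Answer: 86515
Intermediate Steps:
k(u) = -5*u²
k(-11)*(-143) = -5*(-11)²*(-143) = -5*121*(-143) = -605*(-143) = 86515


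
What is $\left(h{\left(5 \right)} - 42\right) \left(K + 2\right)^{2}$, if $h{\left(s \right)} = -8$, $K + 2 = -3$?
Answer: $-450$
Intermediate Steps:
$K = -5$ ($K = -2 - 3 = -5$)
$\left(h{\left(5 \right)} - 42\right) \left(K + 2\right)^{2} = \left(-8 - 42\right) \left(-5 + 2\right)^{2} = - 50 \left(-3\right)^{2} = \left(-50\right) 9 = -450$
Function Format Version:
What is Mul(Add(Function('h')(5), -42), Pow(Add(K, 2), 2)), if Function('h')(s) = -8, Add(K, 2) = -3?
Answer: -450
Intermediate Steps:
K = -5 (K = Add(-2, -3) = -5)
Mul(Add(Function('h')(5), -42), Pow(Add(K, 2), 2)) = Mul(Add(-8, -42), Pow(Add(-5, 2), 2)) = Mul(-50, Pow(-3, 2)) = Mul(-50, 9) = -450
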